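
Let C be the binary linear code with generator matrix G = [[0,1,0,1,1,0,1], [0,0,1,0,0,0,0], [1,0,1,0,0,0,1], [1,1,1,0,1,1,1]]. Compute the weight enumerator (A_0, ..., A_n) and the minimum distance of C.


Weight distribution: A_0 = 1, A_1 = 1, A_2 = 1, A_3 = 4, A_4 = 5, A_5 = 3, A_6 = 1. Minimum distance d = 1.

Enumerate all 2^4 = 16 messages m ∈ F_2^4.
For each, compute codeword c = mG in F_2^7, then tally its weight.
  m = 0000 → c = 0000000, weight = 0.
  m = 1000 → c = 0101101, weight = 4.
  m = 0100 → c = 0010000, weight = 1.
  m = 1100 → c = 0111101, weight = 5.
  m = 0010 → c = 1010001, weight = 3.
  m = 1010 → c = 1111100, weight = 5.
  m = 0110 → c = 1000001, weight = 2.
  m = 1110 → c = 1101100, weight = 4.
  m = 0001 → c = 1110111, weight = 6.
  m = 1001 → c = 1011010, weight = 4.
  m = 0101 → c = 1100111, weight = 5.
  m = 1101 → c = 1001010, weight = 3.
  m = 0011 → c = 0100110, weight = 3.
  m = 1011 → c = 0001011, weight = 3.
  m = 0111 → c = 0110110, weight = 4.
  m = 1111 → c = 0011011, weight = 4.
Tally weights:
  weight 0: 1 codewords.
  weight 1: 1 codewords.
  weight 2: 1 codewords.
  weight 3: 4 codewords.
  weight 4: 5 codewords.
  weight 5: 3 codewords.
  weight 6: 1 codewords.
Minimum distance d = smallest w > 0 with A_w > 0 = 1.
Sanity: Σ A_w = 16 = 2^4 = 16 ✓.


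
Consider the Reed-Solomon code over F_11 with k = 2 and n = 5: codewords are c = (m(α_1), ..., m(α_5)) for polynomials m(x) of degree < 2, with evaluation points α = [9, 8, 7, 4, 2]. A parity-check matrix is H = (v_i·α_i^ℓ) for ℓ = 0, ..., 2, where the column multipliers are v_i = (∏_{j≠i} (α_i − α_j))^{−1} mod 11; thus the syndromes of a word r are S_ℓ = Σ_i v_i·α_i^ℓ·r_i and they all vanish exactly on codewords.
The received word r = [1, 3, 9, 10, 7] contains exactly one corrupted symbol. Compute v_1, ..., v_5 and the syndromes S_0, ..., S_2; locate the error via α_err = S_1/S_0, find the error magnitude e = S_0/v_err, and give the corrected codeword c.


S = (1, 8, 9), error at position 2, error magnitude e = 9, c = [1, 5, 9, 10, 7].

Step 1: column multipliers v_i = (∏_{j≠i}(α_i − α_j))^{−1} mod 11.
  i = 1 (α = 9): (9−8)(9−7)(9−4)(9−2) = 1·2·5·7 = 70 ≡ 4, so v_1 = 4^{−1} = 3 (mod 11).
  i = 2 (α = 8): (8−9)(8−7)(8−4)(8−2) = (−1)·1·4·6 = −24 ≡ 9, so v_2 = 9^{−1} = 5 (mod 11).
  i = 3 (α = 7): (7−9)(7−8)(7−4)(7−2) = (−2)·(−1)·3·5 = 30 ≡ 8, so v_3 = 8^{−1} = 7 (mod 11).
  i = 4 (α = 4): (4−9)(4−8)(4−7)(4−2) = (−5)·(−4)·(−3)·2 = −120 ≡ 1, so v_4 = 1^{−1} = 1 (mod 11).
  i = 5 (α = 2): (2−9)(2−8)(2−7)(2−4) = (−7)·(−6)·(−5)·(−2) = 420 ≡ 2, so v_5 = 2^{−1} = 6 (mod 11).
  v = [3, 5, 7, 1, 6].
Step 2: syndromes of r = [1, 3, 9, 10, 7] (all sums mod 11).
  S_0 = Σ v_i r_i = 3·1 + 5·3 + 7·9 + 1·10 + 6·7 = 133 ≡ 1.
  S_1 = Σ v_i α_i r_i = 3·9·1 + 5·8·3 + 7·7·9 + 1·4·10 + 6·2·7 = 712 ≡ 8.
  α_i^2 mod 11 = [4, 9, 5, 5, 4].
  S_2 = Σ v_i α_i^2 r_i = 3·4·1 + 5·9·3 + 7·5·9 + 1·5·10 + 6·4·7 = 680 ≡ 9.
  S = (1, 8, 9) ≠ 0, so r is not a codeword (an error is present).
Step 3: locate the error. For a single error e at position i, S_ℓ = v_i·e·α_i^ℓ, so α_err = S_1/S_0.
  S_0^{−1} = 1^{−1} = 1 (mod 11), so α_err = 8·1 = 8 ≡ 8 = α_2. Error position i = 2.
  Consistency check: S_2/S_1 = 9·7 = 63 ≡ 8 = α_err ✓ (single-error assumption holds).
Step 4: error magnitude e = S_0/v_2 = S_0·∏_{j≠2}(α_2 − α_j) = 1·9 = 9 ≡ 9 (mod 11).
Step 5: correct position 2: c_2 = r_2 − e = 3 − 9 ≡ 5 (mod 11). Hence c = [1, 5, 9, 10, 7].
  Check: interpolating c through the α_i gives m(x) = 4 + 7·x (degree < 2) with m(α_i) = c_i for every i, so c is indeed a codeword.


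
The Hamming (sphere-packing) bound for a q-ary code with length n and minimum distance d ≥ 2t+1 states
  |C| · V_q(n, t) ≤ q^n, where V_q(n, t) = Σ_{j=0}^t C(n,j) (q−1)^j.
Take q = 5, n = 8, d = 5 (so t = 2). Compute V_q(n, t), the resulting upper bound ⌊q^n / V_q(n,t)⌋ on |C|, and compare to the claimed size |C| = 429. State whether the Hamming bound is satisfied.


V_q(n, t) = 481, q^n = 390625, Hamming bound = 812, |C| = 429 ≤ bound (satisfied).

Step 1: Compute V_q(n, t) = Σ_{j=0}^2 C(n, j) (q−1)^j.
  j = 0: C(8,0)·(4)^0 = 1·1 = 1.
  j = 1: C(8,1)·(4)^1 = 8·4 = 32.
  j = 2: C(8,2)·(4)^2 = 28·16 = 448.
  V_q(n, t) = 1 + 32 + 448 = 481.
Step 2: q^n = 5^8 = 390625.
Step 3: Hamming bound ⌊q^n / V_q(n,t)⌋ = ⌊390625/481⌋ = 812.
Step 4: Compare |C| = 429 to 812: satisfied.
The claimed |C| lies below the Hamming bound.


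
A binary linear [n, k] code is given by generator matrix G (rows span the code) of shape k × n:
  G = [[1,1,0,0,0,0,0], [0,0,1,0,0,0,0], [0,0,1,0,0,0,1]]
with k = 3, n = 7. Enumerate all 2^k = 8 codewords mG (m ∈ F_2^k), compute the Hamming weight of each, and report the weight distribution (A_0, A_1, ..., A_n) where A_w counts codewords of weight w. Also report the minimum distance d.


Weight distribution: A_0 = 1, A_1 = 2, A_2 = 2, A_3 = 2, A_4 = 1. Minimum distance d = 1.

Enumerate all 2^3 = 8 messages m ∈ F_2^3.
For each, compute codeword c = mG in F_2^7, then tally its weight.
  m = 000 → c = 0000000, weight = 0.
  m = 100 → c = 1100000, weight = 2.
  m = 010 → c = 0010000, weight = 1.
  m = 110 → c = 1110000, weight = 3.
  m = 001 → c = 0010001, weight = 2.
  m = 101 → c = 1110001, weight = 4.
  m = 011 → c = 0000001, weight = 1.
  m = 111 → c = 1100001, weight = 3.
Tally weights:
  weight 0: 1 codewords.
  weight 1: 2 codewords.
  weight 2: 2 codewords.
  weight 3: 2 codewords.
  weight 4: 1 codewords.
Minimum distance d = smallest w > 0 with A_w > 0 = 1.
Sanity: Σ A_w = 8 = 2^3 = 8 ✓.


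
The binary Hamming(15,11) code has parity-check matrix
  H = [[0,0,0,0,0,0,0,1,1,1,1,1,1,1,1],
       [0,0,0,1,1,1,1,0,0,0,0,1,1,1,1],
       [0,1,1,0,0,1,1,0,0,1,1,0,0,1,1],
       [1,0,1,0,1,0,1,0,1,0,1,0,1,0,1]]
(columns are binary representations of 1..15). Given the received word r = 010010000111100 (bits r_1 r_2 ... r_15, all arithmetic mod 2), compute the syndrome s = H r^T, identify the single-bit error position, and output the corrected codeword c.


s = (0, 1, 1, 1)^T, error position = 7, corrected codeword c = 010010100111100

Compute s = H r^T mod 2 one row at a time:
  s_1 = 0 + 0 + 1 + 1 + 1 + 1 + 0 + 0 = 4 ≡ 0 (mod 2).
  s_2 = 0 + 1 + 0 + 0 + 1 + 1 + 0 + 0 = 3 ≡ 1 (mod 2).
  s_3 = 1 + 0 + 0 + 0 + 1 + 1 + 0 + 0 = 3 ≡ 1 (mod 2).
  s_4 = 0 + 0 + 1 + 0 + 0 + 1 + 1 + 0 = 3 ≡ 1 (mod 2).
s = (0, 1, 1, 1)^T — this equals column 7 of H (binary 0111), so error is at position 7.
Correct: flip bit 7 of r = 010010000111100 to get c = 010010100111100.


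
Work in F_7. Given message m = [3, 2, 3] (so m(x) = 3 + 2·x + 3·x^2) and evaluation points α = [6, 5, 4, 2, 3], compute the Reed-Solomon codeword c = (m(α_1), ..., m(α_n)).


c = [4, 4, 3, 5, 1]

Message polynomial: m(x) = 3 + 2·x + 3·x^2 (mod 7).
For each evaluation point α_i, compute m(α_i) mod 7:
  α_1 = 6: Horner steps 3 → 6 → 4, so m(6) = 4.
  α_2 = 5: Horner steps 3 → 3 → 4, so m(5) = 4.
  α_3 = 4: Horner steps 3 → 0 → 3, so m(4) = 3.
  α_4 = 2: Horner steps 3 → 1 → 5, so m(2) = 5.
  α_5 = 3: Horner steps 3 → 4 → 1, so m(3) = 1.
Codeword c = [4, 4, 3, 5, 1] ∈ F_7^5.


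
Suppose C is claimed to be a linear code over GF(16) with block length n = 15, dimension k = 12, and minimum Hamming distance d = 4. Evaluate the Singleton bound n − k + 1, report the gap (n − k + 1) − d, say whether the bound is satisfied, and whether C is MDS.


Singleton RHS = n − k + 1 = 4, slack = 0, bound satisfied, MDS.

Singleton bound: d ≤ n − k + 1.
Here n = 15, k = 12, so n − k + 1 = 4.
Given d = 4, check d ≤ 4: YES.
Slack = (n − k + 1) − d = 0.
The code is MDS (slack = 0).
Description: the claimed parameters are [15, 12, 4]_16; such a code would be MDS (meets Singleton bound).


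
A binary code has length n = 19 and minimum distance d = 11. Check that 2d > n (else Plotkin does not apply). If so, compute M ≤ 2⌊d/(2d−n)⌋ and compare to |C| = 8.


Plotkin bound M ≤ 6; given |C| = 8 > bound (violated).

Check applicability: 2d = 22, n = 19.
2d − n = 3 > 0, so Plotkin applies.
Compute d/(2d−n) = 11/3 ≈ 3.6667.
⌊d/(2d−n)⌋ = 3.
Plotkin bound: M ≤ 2·3 = 6.
Given |C| = 8, check: VIOLATED.
This |C| is above the Plotkin bound, so no binary code with n = 19, d = 11 and 8 codewords exists.


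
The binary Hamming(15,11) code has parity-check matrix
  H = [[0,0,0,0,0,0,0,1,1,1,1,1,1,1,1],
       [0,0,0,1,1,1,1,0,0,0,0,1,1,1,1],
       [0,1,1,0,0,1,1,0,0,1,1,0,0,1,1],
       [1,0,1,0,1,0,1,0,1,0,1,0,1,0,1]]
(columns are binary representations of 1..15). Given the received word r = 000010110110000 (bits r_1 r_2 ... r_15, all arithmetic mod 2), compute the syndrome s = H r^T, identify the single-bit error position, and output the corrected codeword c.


s = (1, 0, 1, 1)^T, error position = 11, corrected codeword c = 000010110100000

Compute s = H r^T mod 2 one row at a time:
  s_1 = 1 + 0 + 1 + 1 + 0 + 0 + 0 + 0 = 3 ≡ 1 (mod 2).
  s_2 = 0 + 1 + 0 + 1 + 0 + 0 + 0 + 0 = 2 ≡ 0 (mod 2).
  s_3 = 0 + 0 + 0 + 1 + 1 + 1 + 0 + 0 = 3 ≡ 1 (mod 2).
  s_4 = 0 + 0 + 1 + 1 + 0 + 1 + 0 + 0 = 3 ≡ 1 (mod 2).
s = (1, 0, 1, 1)^T — this equals column 11 of H (binary 1011), so error is at position 11.
Correct: flip bit 11 of r = 000010110110000 to get c = 000010110100000.


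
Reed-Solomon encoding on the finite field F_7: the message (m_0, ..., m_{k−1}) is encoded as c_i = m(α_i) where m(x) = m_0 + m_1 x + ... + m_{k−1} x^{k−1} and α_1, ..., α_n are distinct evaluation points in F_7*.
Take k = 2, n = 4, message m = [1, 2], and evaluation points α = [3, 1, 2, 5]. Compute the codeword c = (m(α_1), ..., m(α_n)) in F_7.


c = [0, 3, 5, 4]

Message polynomial: m(x) = 1 + 2·x (mod 7).
For each evaluation point α_i, compute m(α_i) mod 7:
  α_1 = 3: Horner steps 2 → 0, so m(3) = 0.
  α_2 = 1: Horner steps 2 → 3, so m(1) = 3.
  α_3 = 2: Horner steps 2 → 5, so m(2) = 5.
  α_4 = 5: Horner steps 2 → 4, so m(5) = 4.
Codeword c = [0, 3, 5, 4] ∈ F_7^4.


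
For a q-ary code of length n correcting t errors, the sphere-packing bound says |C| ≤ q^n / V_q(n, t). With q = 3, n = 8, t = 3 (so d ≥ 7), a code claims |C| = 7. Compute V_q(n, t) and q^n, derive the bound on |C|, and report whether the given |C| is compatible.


V_q(n, t) = 577, q^n = 6561, Hamming bound = 11, |C| = 7 ≤ bound (satisfied).

Step 1: Compute V_q(n, t) = Σ_{j=0}^3 C(n, j) (q−1)^j.
  j = 0: C(8,0)·(2)^0 = 1·1 = 1.
  j = 1: C(8,1)·(2)^1 = 8·2 = 16.
  j = 2: C(8,2)·(2)^2 = 28·4 = 112.
  j = 3: C(8,3)·(2)^3 = 56·8 = 448.
  V_q(n, t) = 1 + 16 + 112 + 448 = 577.
Step 2: q^n = 3^8 = 6561.
Step 3: Hamming bound ⌊q^n / V_q(n,t)⌋ = ⌊6561/577⌋ = 11.
Step 4: Compare |C| = 7 to 11: satisfied.
The claimed |C| lies below the Hamming bound.


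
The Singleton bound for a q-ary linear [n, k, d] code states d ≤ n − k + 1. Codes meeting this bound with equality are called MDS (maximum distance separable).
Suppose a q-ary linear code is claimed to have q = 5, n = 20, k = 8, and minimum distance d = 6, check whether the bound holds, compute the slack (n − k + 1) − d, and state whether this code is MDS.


Singleton RHS = n − k + 1 = 13, slack = 7, bound satisfied, not MDS.

Singleton bound: d ≤ n − k + 1.
Here n = 20, k = 8, so n − k + 1 = 13.
Given d = 6, check d ≤ 13: YES.
Slack = (n − k + 1) − d = 7.
The code is NOT MDS (slack = 7 > 0).
Description: the claimed parameters are [20, 8, 6]_5; such a code would be non-MDS.


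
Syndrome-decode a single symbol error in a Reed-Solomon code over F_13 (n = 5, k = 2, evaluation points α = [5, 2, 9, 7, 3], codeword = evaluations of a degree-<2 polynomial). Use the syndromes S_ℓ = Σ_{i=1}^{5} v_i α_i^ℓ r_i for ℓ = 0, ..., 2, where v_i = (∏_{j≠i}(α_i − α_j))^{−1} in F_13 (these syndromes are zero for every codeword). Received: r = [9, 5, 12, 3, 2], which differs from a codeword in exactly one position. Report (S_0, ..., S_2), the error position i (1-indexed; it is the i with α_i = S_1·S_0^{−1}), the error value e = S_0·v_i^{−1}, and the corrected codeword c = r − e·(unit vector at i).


S = (12, 4, 10), error at position 3, error magnitude e = 2, c = [9, 5, 10, 3, 2].

Step 1: column multipliers v_i = (∏_{j≠i}(α_i − α_j))^{−1} mod 13.
  i = 1 (α = 5): (5−2)(5−9)(5−7)(5−3) = 3·(−4)·(−2)·2 = 48 ≡ 9, so v_1 = 9^{−1} = 3 (mod 13).
  i = 2 (α = 2): (2−5)(2−9)(2−7)(2−3) = (−3)·(−7)·(−5)·(−1) = 105 ≡ 1, so v_2 = 1^{−1} = 1 (mod 13).
  i = 3 (α = 9): (9−5)(9−2)(9−7)(9−3) = 4·7·2·6 = 336 ≡ 11, so v_3 = 11^{−1} = 6 (mod 13).
  i = 4 (α = 7): (7−5)(7−2)(7−9)(7−3) = 2·5·(−2)·4 = −80 ≡ 11, so v_4 = 11^{−1} = 6 (mod 13).
  i = 5 (α = 3): (3−5)(3−2)(3−9)(3−7) = (−2)·1·(−6)·(−4) = −48 ≡ 4, so v_5 = 4^{−1} = 10 (mod 13).
  v = [3, 1, 6, 6, 10].
Step 2: syndromes of r = [9, 5, 12, 3, 2] (all sums mod 13).
  S_0 = Σ v_i r_i = 3·9 + 1·5 + 6·12 + 6·3 + 10·2 = 142 ≡ 12.
  S_1 = Σ v_i α_i r_i = 3·5·9 + 1·2·5 + 6·9·12 + 6·7·3 + 10·3·2 = 979 ≡ 4.
  α_i^2 mod 13 = [12, 4, 3, 10, 9].
  S_2 = Σ v_i α_i^2 r_i = 3·12·9 + 1·4·5 + 6·3·12 + 6·10·3 + 10·9·2 = 920 ≡ 10.
  S = (12, 4, 10) ≠ 0, so r is not a codeword (an error is present).
Step 3: locate the error. For a single error e at position i, S_ℓ = v_i·e·α_i^ℓ, so α_err = S_1/S_0.
  S_0^{−1} = 12^{−1} = 12 (mod 13), so α_err = 4·12 = 48 ≡ 9 = α_3. Error position i = 3.
  Consistency check: S_2/S_1 = 10·10 = 100 ≡ 9 = α_err ✓ (single-error assumption holds).
Step 4: error magnitude e = S_0/v_3 = S_0·∏_{j≠3}(α_3 − α_j) = 12·11 = 132 ≡ 2 (mod 13).
Step 5: correct position 3: c_3 = r_3 − e = 12 − 2 ≡ 10 (mod 13). Hence c = [9, 5, 10, 3, 2].
  Check: interpolating c through the α_i gives m(x) = 11 + 10·x (degree < 2) with m(α_i) = c_i for every i, so c is indeed a codeword.


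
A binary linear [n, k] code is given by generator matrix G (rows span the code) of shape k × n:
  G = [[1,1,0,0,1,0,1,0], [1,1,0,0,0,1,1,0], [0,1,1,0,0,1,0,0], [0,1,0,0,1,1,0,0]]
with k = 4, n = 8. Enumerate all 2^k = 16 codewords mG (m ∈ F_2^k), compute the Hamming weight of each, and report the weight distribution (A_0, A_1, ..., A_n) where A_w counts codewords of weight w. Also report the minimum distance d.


Weight distribution: A_0 = 1, A_1 = 1, A_2 = 3, A_3 = 6, A_4 = 3, A_5 = 1, A_6 = 1. Minimum distance d = 1.

Enumerate all 2^4 = 16 messages m ∈ F_2^4.
For each, compute codeword c = mG in F_2^8, then tally its weight.
  m = 0000 → c = 00000000, weight = 0.
  m = 1000 → c = 11001010, weight = 4.
  m = 0100 → c = 11000110, weight = 4.
  m = 1100 → c = 00001100, weight = 2.
  m = 0010 → c = 01100100, weight = 3.
  m = 1010 → c = 10101110, weight = 5.
  m = 0110 → c = 10100010, weight = 3.
  m = 1110 → c = 01101000, weight = 3.
  m = 0001 → c = 01001100, weight = 3.
  m = 1001 → c = 10000110, weight = 3.
  m = 0101 → c = 10001010, weight = 3.
  m = 1101 → c = 01000000, weight = 1.
  m = 0011 → c = 00101000, weight = 2.
  m = 1011 → c = 11100010, weight = 4.
  m = 0111 → c = 11101110, weight = 6.
  m = 1111 → c = 00100100, weight = 2.
Tally weights:
  weight 0: 1 codewords.
  weight 1: 1 codewords.
  weight 2: 3 codewords.
  weight 3: 6 codewords.
  weight 4: 3 codewords.
  weight 5: 1 codewords.
  weight 6: 1 codewords.
Minimum distance d = smallest w > 0 with A_w > 0 = 1.
Sanity: Σ A_w = 16 = 2^4 = 16 ✓.


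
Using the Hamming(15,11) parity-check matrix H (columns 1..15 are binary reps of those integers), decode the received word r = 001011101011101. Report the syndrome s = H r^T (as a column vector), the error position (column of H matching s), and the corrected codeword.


s = (1, 0, 1, 1)^T, error position = 11, corrected codeword c = 001011101001101

Compute s = H r^T mod 2 one row at a time:
  s_1 = 0 + 1 + 0 + 1 + 1 + 1 + 0 + 1 = 5 ≡ 1 (mod 2).
  s_2 = 0 + 1 + 1 + 1 + 1 + 1 + 0 + 1 = 6 ≡ 0 (mod 2).
  s_3 = 0 + 1 + 1 + 1 + 0 + 1 + 0 + 1 = 5 ≡ 1 (mod 2).
  s_4 = 0 + 1 + 1 + 1 + 1 + 1 + 1 + 1 = 7 ≡ 1 (mod 2).
s = (1, 0, 1, 1)^T — this equals column 11 of H (binary 1011), so error is at position 11.
Correct: flip bit 11 of r = 001011101011101 to get c = 001011101001101.


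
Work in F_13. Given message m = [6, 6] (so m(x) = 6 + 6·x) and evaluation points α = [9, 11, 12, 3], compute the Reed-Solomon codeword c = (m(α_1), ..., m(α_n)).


c = [8, 7, 0, 11]

Message polynomial: m(x) = 6 + 6·x (mod 13).
For each evaluation point α_i, compute m(α_i) mod 13:
  α_1 = 9: Horner steps 6 → 8, so m(9) = 8.
  α_2 = 11: Horner steps 6 → 7, so m(11) = 7.
  α_3 = 12: Horner steps 6 → 0, so m(12) = 0.
  α_4 = 3: Horner steps 6 → 11, so m(3) = 11.
Codeword c = [8, 7, 0, 11] ∈ F_13^4.


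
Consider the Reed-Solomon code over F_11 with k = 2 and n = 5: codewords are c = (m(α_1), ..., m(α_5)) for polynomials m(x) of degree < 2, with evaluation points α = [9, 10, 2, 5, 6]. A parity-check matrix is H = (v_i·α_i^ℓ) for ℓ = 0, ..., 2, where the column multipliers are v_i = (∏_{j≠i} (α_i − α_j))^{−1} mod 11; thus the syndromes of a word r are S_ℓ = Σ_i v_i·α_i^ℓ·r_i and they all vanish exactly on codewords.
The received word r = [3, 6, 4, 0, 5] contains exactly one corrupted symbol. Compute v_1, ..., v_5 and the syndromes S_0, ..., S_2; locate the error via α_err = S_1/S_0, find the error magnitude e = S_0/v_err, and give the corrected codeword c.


S = (7, 2, 10), error at position 4, error magnitude e = 9, c = [3, 6, 4, 2, 5].

Step 1: column multipliers v_i = (∏_{j≠i}(α_i − α_j))^{−1} mod 11.
  i = 1 (α = 9): (9−10)(9−2)(9−5)(9−6) = (−1)·7·4·3 = −84 ≡ 4, so v_1 = 4^{−1} = 3 (mod 11).
  i = 2 (α = 10): (10−9)(10−2)(10−5)(10−6) = 1·8·5·4 = 160 ≡ 6, so v_2 = 6^{−1} = 2 (mod 11).
  i = 3 (α = 2): (2−9)(2−10)(2−5)(2−6) = (−7)·(−8)·(−3)·(−4) = 672 ≡ 1, so v_3 = 1^{−1} = 1 (mod 11).
  i = 4 (α = 5): (5−9)(5−10)(5−2)(5−6) = (−4)·(−5)·3·(−1) = −60 ≡ 6, so v_4 = 6^{−1} = 2 (mod 11).
  i = 5 (α = 6): (6−9)(6−10)(6−2)(6−5) = (−3)·(−4)·4·1 = 48 ≡ 4, so v_5 = 4^{−1} = 3 (mod 11).
  v = [3, 2, 1, 2, 3].
Step 2: syndromes of r = [3, 6, 4, 0, 5] (all sums mod 11).
  S_0 = Σ v_i r_i = 3·3 + 2·6 + 1·4 + 2·0 + 3·5 = 40 ≡ 7.
  S_1 = Σ v_i α_i r_i = 3·9·3 + 2·10·6 + 1·2·4 + 2·5·0 + 3·6·5 = 299 ≡ 2.
  α_i^2 mod 11 = [4, 1, 4, 3, 3].
  S_2 = Σ v_i α_i^2 r_i = 3·4·3 + 2·1·6 + 1·4·4 + 2·3·0 + 3·3·5 = 109 ≡ 10.
  S = (7, 2, 10) ≠ 0, so r is not a codeword (an error is present).
Step 3: locate the error. For a single error e at position i, S_ℓ = v_i·e·α_i^ℓ, so α_err = S_1/S_0.
  S_0^{−1} = 7^{−1} = 8 (mod 11), so α_err = 2·8 = 16 ≡ 5 = α_4. Error position i = 4.
  Consistency check: S_2/S_1 = 10·6 = 60 ≡ 5 = α_err ✓ (single-error assumption holds).
Step 4: error magnitude e = S_0/v_4 = S_0·∏_{j≠4}(α_4 − α_j) = 7·6 = 42 ≡ 9 (mod 11).
Step 5: correct position 4: c_4 = r_4 − e = 0 − 9 ≡ 2 (mod 11). Hence c = [3, 6, 4, 2, 5].
  Check: interpolating c through the α_i gives m(x) = 9 + 3·x (degree < 2) with m(α_i) = c_i for every i, so c is indeed a codeword.


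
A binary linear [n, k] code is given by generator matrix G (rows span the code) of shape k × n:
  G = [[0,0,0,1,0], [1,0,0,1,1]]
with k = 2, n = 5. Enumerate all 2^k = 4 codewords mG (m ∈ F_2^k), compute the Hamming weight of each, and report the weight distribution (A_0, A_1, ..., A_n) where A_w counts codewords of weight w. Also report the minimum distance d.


Weight distribution: A_0 = 1, A_1 = 1, A_2 = 1, A_3 = 1. Minimum distance d = 1.

Enumerate all 2^2 = 4 messages m ∈ F_2^2.
For each, compute codeword c = mG in F_2^5, then tally its weight.
  m = 00 → c = 00000, weight = 0.
  m = 10 → c = 00010, weight = 1.
  m = 01 → c = 10011, weight = 3.
  m = 11 → c = 10001, weight = 2.
Tally weights:
  weight 0: 1 codewords.
  weight 1: 1 codewords.
  weight 2: 1 codewords.
  weight 3: 1 codewords.
Minimum distance d = smallest w > 0 with A_w > 0 = 1.
Sanity: Σ A_w = 4 = 2^2 = 4 ✓.


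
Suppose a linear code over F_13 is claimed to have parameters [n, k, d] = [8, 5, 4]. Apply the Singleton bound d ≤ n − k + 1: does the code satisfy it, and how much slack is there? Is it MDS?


Singleton RHS = n − k + 1 = 4, slack = 0, bound satisfied, MDS.

Singleton bound: d ≤ n − k + 1.
Here n = 8, k = 5, so n − k + 1 = 4.
Given d = 4, check d ≤ 4: YES.
Slack = (n − k + 1) − d = 0.
The code is MDS (slack = 0).
Description: the claimed parameters are [8, 5, 4]_13; such a code would be MDS (meets Singleton bound).


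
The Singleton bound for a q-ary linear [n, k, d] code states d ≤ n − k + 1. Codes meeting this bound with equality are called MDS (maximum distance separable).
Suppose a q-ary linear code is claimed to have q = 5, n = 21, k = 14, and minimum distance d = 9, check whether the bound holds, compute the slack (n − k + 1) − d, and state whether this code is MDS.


Singleton RHS = n − k + 1 = 8, slack = -1, bound violated (no such code; not MDS).

Singleton bound: d ≤ n − k + 1.
Here n = 21, k = 14, so n − k + 1 = 8.
Given d = 9, check d ≤ 8: NO.
Slack = (n − k + 1) − d = -1.
The slack is negative: d = 9 exceeds n − k + 1 = 8 by 1, so the Singleton bound is violated and no linear [21, 14, 9]_5 code can exist. In particular it is not MDS (MDS requires d = n − k + 1 exactly).
Description: the claimed parameters are [21, 14, 9]_5; such a code would be impossible (violates the Singleton bound).


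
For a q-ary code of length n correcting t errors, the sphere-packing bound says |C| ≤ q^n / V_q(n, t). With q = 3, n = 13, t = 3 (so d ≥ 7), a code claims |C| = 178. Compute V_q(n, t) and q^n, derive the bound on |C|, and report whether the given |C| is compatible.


V_q(n, t) = 2627, q^n = 1594323, Hamming bound = 606, |C| = 178 ≤ bound (satisfied).

Step 1: Compute V_q(n, t) = Σ_{j=0}^3 C(n, j) (q−1)^j.
  j = 0: C(13,0)·(2)^0 = 1·1 = 1.
  j = 1: C(13,1)·(2)^1 = 13·2 = 26.
  j = 2: C(13,2)·(2)^2 = 78·4 = 312.
  j = 3: C(13,3)·(2)^3 = 286·8 = 2288.
  V_q(n, t) = 1 + 26 + 312 + 2288 = 2627.
Step 2: q^n = 3^13 = 1594323.
Step 3: Hamming bound ⌊q^n / V_q(n,t)⌋ = ⌊1594323/2627⌋ = 606.
Step 4: Compare |C| = 178 to 606: satisfied.
The claimed |C| lies below the Hamming bound.


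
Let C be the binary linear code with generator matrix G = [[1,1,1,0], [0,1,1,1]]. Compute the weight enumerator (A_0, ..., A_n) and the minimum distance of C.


Weight distribution: A_0 = 1, A_2 = 1, A_3 = 2. Minimum distance d = 2.

Enumerate all 2^2 = 4 messages m ∈ F_2^2.
For each, compute codeword c = mG in F_2^4, then tally its weight.
  m = 00 → c = 0000, weight = 0.
  m = 10 → c = 1110, weight = 3.
  m = 01 → c = 0111, weight = 3.
  m = 11 → c = 1001, weight = 2.
Tally weights:
  weight 0: 1 codewords.
  weight 2: 1 codewords.
  weight 3: 2 codewords.
Minimum distance d = smallest w > 0 with A_w > 0 = 2.
Sanity: Σ A_w = 4 = 2^2 = 4 ✓.


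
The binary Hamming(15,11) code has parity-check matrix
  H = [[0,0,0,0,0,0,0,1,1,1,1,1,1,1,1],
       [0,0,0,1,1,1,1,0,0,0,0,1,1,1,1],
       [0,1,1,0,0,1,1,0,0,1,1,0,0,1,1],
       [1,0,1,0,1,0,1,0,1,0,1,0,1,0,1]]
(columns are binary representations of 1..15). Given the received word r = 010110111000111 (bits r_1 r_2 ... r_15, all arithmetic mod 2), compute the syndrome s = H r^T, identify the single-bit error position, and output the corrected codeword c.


s = (1, 0, 0, 1)^T, error position = 9, corrected codeword c = 010110110000111

Compute s = H r^T mod 2 one row at a time:
  s_1 = 1 + 1 + 0 + 0 + 0 + 1 + 1 + 1 = 5 ≡ 1 (mod 2).
  s_2 = 1 + 1 + 0 + 1 + 0 + 1 + 1 + 1 = 6 ≡ 0 (mod 2).
  s_3 = 1 + 0 + 0 + 1 + 0 + 0 + 1 + 1 = 4 ≡ 0 (mod 2).
  s_4 = 0 + 0 + 1 + 1 + 1 + 0 + 1 + 1 = 5 ≡ 1 (mod 2).
s = (1, 0, 0, 1)^T — this equals column 9 of H (binary 1001), so error is at position 9.
Correct: flip bit 9 of r = 010110111000111 to get c = 010110110000111.


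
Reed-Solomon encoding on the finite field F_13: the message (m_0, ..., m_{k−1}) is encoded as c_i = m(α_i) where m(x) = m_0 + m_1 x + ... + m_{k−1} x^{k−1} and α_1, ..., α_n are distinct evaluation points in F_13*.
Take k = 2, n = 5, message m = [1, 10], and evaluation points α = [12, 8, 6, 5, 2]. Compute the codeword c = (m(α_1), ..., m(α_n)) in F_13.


c = [4, 3, 9, 12, 8]

Message polynomial: m(x) = 1 + 10·x (mod 13).
For each evaluation point α_i, compute m(α_i) mod 13:
  α_1 = 12: Horner steps 10 → 4, so m(12) = 4.
  α_2 = 8: Horner steps 10 → 3, so m(8) = 3.
  α_3 = 6: Horner steps 10 → 9, so m(6) = 9.
  α_4 = 5: Horner steps 10 → 12, so m(5) = 12.
  α_5 = 2: Horner steps 10 → 8, so m(2) = 8.
Codeword c = [4, 3, 9, 12, 8] ∈ F_13^5.


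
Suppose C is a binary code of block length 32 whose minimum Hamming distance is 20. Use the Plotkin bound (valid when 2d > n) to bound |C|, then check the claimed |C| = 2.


Plotkin bound M ≤ 4; given |C| = 2 ≤ bound (satisfied).

Check applicability: 2d = 40, n = 32.
2d − n = 8 > 0, so Plotkin applies.
Compute d/(2d−n) = 20/8 ≈ 2.5000.
⌊d/(2d−n)⌋ = 2.
Plotkin bound: M ≤ 2·2 = 4.
Given |C| = 2, check: satisfied.
This |C| is below the Plotkin bound.


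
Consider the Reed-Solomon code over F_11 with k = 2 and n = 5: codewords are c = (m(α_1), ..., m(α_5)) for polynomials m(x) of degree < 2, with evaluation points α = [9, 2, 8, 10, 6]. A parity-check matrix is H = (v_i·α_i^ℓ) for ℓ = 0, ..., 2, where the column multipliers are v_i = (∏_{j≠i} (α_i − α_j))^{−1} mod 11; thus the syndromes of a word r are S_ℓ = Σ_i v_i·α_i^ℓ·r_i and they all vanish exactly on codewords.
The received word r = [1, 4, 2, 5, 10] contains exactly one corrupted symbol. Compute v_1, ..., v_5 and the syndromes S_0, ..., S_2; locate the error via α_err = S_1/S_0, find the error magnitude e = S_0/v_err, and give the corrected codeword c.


S = (3, 5, 1), error at position 1, error magnitude e = 3, c = [9, 4, 2, 5, 10].

Step 1: column multipliers v_i = (∏_{j≠i}(α_i − α_j))^{−1} mod 11.
  i = 1 (α = 9): (9−2)(9−8)(9−10)(9−6) = 7·1·(−1)·3 = −21 ≡ 1, so v_1 = 1^{−1} = 1 (mod 11).
  i = 2 (α = 2): (2−9)(2−8)(2−10)(2−6) = (−7)·(−6)·(−8)·(−4) = 1344 ≡ 2, so v_2 = 2^{−1} = 6 (mod 11).
  i = 3 (α = 8): (8−9)(8−2)(8−10)(8−6) = (−1)·6·(−2)·2 = 24 ≡ 2, so v_3 = 2^{−1} = 6 (mod 11).
  i = 4 (α = 10): (10−9)(10−2)(10−8)(10−6) = 1·8·2·4 = 64 ≡ 9, so v_4 = 9^{−1} = 5 (mod 11).
  i = 5 (α = 6): (6−9)(6−2)(6−8)(6−10) = (−3)·4·(−2)·(−4) = −96 ≡ 3, so v_5 = 3^{−1} = 4 (mod 11).
  v = [1, 6, 6, 5, 4].
Step 2: syndromes of r = [1, 4, 2, 5, 10] (all sums mod 11).
  S_0 = Σ v_i r_i = 1·1 + 6·4 + 6·2 + 5·5 + 4·10 = 102 ≡ 3.
  S_1 = Σ v_i α_i r_i = 1·9·1 + 6·2·4 + 6·8·2 + 5·10·5 + 4·6·10 = 643 ≡ 5.
  α_i^2 mod 11 = [4, 4, 9, 1, 3].
  S_2 = Σ v_i α_i^2 r_i = 1·4·1 + 6·4·4 + 6·9·2 + 5·1·5 + 4·3·10 = 353 ≡ 1.
  S = (3, 5, 1) ≠ 0, so r is not a codeword (an error is present).
Step 3: locate the error. For a single error e at position i, S_ℓ = v_i·e·α_i^ℓ, so α_err = S_1/S_0.
  S_0^{−1} = 3^{−1} = 4 (mod 11), so α_err = 5·4 = 20 ≡ 9 = α_1. Error position i = 1.
  Consistency check: S_2/S_1 = 1·9 = 9 ≡ 9 = α_err ✓ (single-error assumption holds).
Step 4: error magnitude e = S_0/v_1 = S_0·∏_{j≠1}(α_1 − α_j) = 3·1 = 3 ≡ 3 (mod 11).
Step 5: correct position 1: c_1 = r_1 − e = 1 − 3 ≡ 9 (mod 11). Hence c = [9, 4, 2, 5, 10].
  Check: interpolating c through the α_i gives m(x) = 1 + 7·x (degree < 2) with m(α_i) = c_i for every i, so c is indeed a codeword.


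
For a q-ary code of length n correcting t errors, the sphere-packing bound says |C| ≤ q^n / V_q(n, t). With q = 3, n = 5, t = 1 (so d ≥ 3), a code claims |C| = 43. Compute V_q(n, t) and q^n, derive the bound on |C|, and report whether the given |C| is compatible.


V_q(n, t) = 11, q^n = 243, Hamming bound = 22, |C| = 43 > bound (violated).

Step 1: Compute V_q(n, t) = Σ_{j=0}^1 C(n, j) (q−1)^j.
  j = 0: C(5,0)·(2)^0 = 1·1 = 1.
  j = 1: C(5,1)·(2)^1 = 5·2 = 10.
  V_q(n, t) = 1 + 10 = 11.
Step 2: q^n = 3^5 = 243.
Step 3: Hamming bound ⌊q^n / V_q(n,t)⌋ = ⌊243/11⌋ = 22.
Step 4: Compare |C| = 43 to 22: violated.
The claimed |C| lies above the Hamming bound, so no 3-ary code of length 5 with d ≥ 3 can have 43 codewords.


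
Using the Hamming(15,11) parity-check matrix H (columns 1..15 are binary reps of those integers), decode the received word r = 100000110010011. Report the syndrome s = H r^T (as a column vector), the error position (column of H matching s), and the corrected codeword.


s = (0, 1, 0, 0)^T, error position = 4, corrected codeword c = 100100110010011

Compute s = H r^T mod 2 one row at a time:
  s_1 = 1 + 0 + 0 + 1 + 0 + 0 + 1 + 1 = 4 ≡ 0 (mod 2).
  s_2 = 0 + 0 + 0 + 1 + 0 + 0 + 1 + 1 = 3 ≡ 1 (mod 2).
  s_3 = 0 + 0 + 0 + 1 + 0 + 1 + 1 + 1 = 4 ≡ 0 (mod 2).
  s_4 = 1 + 0 + 0 + 1 + 0 + 1 + 0 + 1 = 4 ≡ 0 (mod 2).
s = (0, 1, 0, 0)^T — this equals column 4 of H (binary 0100), so error is at position 4.
Correct: flip bit 4 of r = 100000110010011 to get c = 100100110010011.


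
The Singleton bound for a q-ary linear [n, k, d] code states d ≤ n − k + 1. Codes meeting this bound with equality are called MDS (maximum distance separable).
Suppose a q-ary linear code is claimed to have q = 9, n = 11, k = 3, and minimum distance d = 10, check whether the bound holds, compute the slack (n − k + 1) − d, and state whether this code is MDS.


Singleton RHS = n − k + 1 = 9, slack = -1, bound violated (no such code; not MDS).

Singleton bound: d ≤ n − k + 1.
Here n = 11, k = 3, so n − k + 1 = 9.
Given d = 10, check d ≤ 9: NO.
Slack = (n − k + 1) − d = -1.
The slack is negative: d = 10 exceeds n − k + 1 = 9 by 1, so the Singleton bound is violated and no linear [11, 3, 10]_9 code can exist. In particular it is not MDS (MDS requires d = n − k + 1 exactly).
Description: the claimed parameters are [11, 3, 10]_9; such a code would be impossible (violates the Singleton bound).


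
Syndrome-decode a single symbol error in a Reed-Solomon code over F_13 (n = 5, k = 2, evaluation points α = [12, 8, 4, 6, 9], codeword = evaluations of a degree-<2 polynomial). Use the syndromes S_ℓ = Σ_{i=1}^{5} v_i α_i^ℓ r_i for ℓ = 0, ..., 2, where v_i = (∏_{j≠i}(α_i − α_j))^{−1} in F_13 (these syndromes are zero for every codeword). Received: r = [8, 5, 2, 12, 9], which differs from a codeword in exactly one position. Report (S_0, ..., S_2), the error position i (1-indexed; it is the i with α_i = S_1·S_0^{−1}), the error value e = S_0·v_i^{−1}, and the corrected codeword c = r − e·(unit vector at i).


S = (9, 2, 12), error at position 4, error magnitude e = 2, c = [8, 5, 2, 10, 9].

Step 1: column multipliers v_i = (∏_{j≠i}(α_i − α_j))^{−1} mod 13.
  i = 1 (α = 12): (12−8)(12−4)(12−6)(12−9) = 4·8·6·3 = 576 ≡ 4, so v_1 = 4^{−1} = 10 (mod 13).
  i = 2 (α = 8): (8−12)(8−4)(8−6)(8−9) = (−4)·4·2·(−1) = 32 ≡ 6, so v_2 = 6^{−1} = 11 (mod 13).
  i = 3 (α = 4): (4−12)(4−8)(4−6)(4−9) = (−8)·(−4)·(−2)·(−5) = 320 ≡ 8, so v_3 = 8^{−1} = 5 (mod 13).
  i = 4 (α = 6): (6−12)(6−8)(6−4)(6−9) = (−6)·(−2)·2·(−3) = −72 ≡ 6, so v_4 = 6^{−1} = 11 (mod 13).
  i = 5 (α = 9): (9−12)(9−8)(9−4)(9−6) = (−3)·1·5·3 = −45 ≡ 7, so v_5 = 7^{−1} = 2 (mod 13).
  v = [10, 11, 5, 11, 2].
Step 2: syndromes of r = [8, 5, 2, 12, 9] (all sums mod 13).
  S_0 = Σ v_i r_i = 10·8 + 11·5 + 5·2 + 11·12 + 2·9 = 295 ≡ 9.
  S_1 = Σ v_i α_i r_i = 10·12·8 + 11·8·5 + 5·4·2 + 11·6·12 + 2·9·9 = 2394 ≡ 2.
  α_i^2 mod 13 = [1, 12, 3, 10, 3].
  S_2 = Σ v_i α_i^2 r_i = 10·1·8 + 11·12·5 + 5·3·2 + 11·10·12 + 2·3·9 = 2144 ≡ 12.
  S = (9, 2, 12) ≠ 0, so r is not a codeword (an error is present).
Step 3: locate the error. For a single error e at position i, S_ℓ = v_i·e·α_i^ℓ, so α_err = S_1/S_0.
  S_0^{−1} = 9^{−1} = 3 (mod 13), so α_err = 2·3 = 6 ≡ 6 = α_4. Error position i = 4.
  Consistency check: S_2/S_1 = 12·7 = 84 ≡ 6 = α_err ✓ (single-error assumption holds).
Step 4: error magnitude e = S_0/v_4 = S_0·∏_{j≠4}(α_4 − α_j) = 9·6 = 54 ≡ 2 (mod 13).
Step 5: correct position 4: c_4 = r_4 − e = 12 − 2 ≡ 10 (mod 13). Hence c = [8, 5, 2, 10, 9].
  Check: interpolating c through the α_i gives m(x) = 12 + 4·x (degree < 2) with m(α_i) = c_i for every i, so c is indeed a codeword.


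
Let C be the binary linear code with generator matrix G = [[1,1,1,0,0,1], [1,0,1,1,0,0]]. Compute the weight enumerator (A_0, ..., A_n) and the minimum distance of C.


Weight distribution: A_0 = 1, A_3 = 2, A_4 = 1. Minimum distance d = 3.

Enumerate all 2^2 = 4 messages m ∈ F_2^2.
For each, compute codeword c = mG in F_2^6, then tally its weight.
  m = 00 → c = 000000, weight = 0.
  m = 10 → c = 111001, weight = 4.
  m = 01 → c = 101100, weight = 3.
  m = 11 → c = 010101, weight = 3.
Tally weights:
  weight 0: 1 codewords.
  weight 3: 2 codewords.
  weight 4: 1 codewords.
Minimum distance d = smallest w > 0 with A_w > 0 = 3.
Sanity: Σ A_w = 4 = 2^2 = 4 ✓.


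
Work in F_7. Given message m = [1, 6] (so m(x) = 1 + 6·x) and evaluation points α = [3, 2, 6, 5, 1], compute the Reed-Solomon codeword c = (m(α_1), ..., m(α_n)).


c = [5, 6, 2, 3, 0]

Message polynomial: m(x) = 1 + 6·x (mod 7).
For each evaluation point α_i, compute m(α_i) mod 7:
  α_1 = 3: Horner steps 6 → 5, so m(3) = 5.
  α_2 = 2: Horner steps 6 → 6, so m(2) = 6.
  α_3 = 6: Horner steps 6 → 2, so m(6) = 2.
  α_4 = 5: Horner steps 6 → 3, so m(5) = 3.
  α_5 = 1: Horner steps 6 → 0, so m(1) = 0.
Codeword c = [5, 6, 2, 3, 0] ∈ F_7^5.


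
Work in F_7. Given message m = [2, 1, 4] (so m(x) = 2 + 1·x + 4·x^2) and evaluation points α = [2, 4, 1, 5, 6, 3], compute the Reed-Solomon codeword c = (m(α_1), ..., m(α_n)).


c = [6, 0, 0, 2, 5, 6]

Message polynomial: m(x) = 2 + 1·x + 4·x^2 (mod 7).
For each evaluation point α_i, compute m(α_i) mod 7:
  α_1 = 2: Horner steps 4 → 2 → 6, so m(2) = 6.
  α_2 = 4: Horner steps 4 → 3 → 0, so m(4) = 0.
  α_3 = 1: Horner steps 4 → 5 → 0, so m(1) = 0.
  α_4 = 5: Horner steps 4 → 0 → 2, so m(5) = 2.
  α_5 = 6: Horner steps 4 → 4 → 5, so m(6) = 5.
  α_6 = 3: Horner steps 4 → 6 → 6, so m(3) = 6.
Codeword c = [6, 0, 0, 2, 5, 6] ∈ F_7^6.


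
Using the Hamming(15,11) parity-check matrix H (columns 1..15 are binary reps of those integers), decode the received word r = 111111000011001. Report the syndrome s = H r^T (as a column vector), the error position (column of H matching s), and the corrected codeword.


s = (1, 1, 1, 1)^T, error position = 15, corrected codeword c = 111111000011000

Compute s = H r^T mod 2 one row at a time:
  s_1 = 0 + 0 + 0 + 1 + 1 + 0 + 0 + 1 = 3 ≡ 1 (mod 2).
  s_2 = 1 + 1 + 1 + 0 + 1 + 0 + 0 + 1 = 5 ≡ 1 (mod 2).
  s_3 = 1 + 1 + 1 + 0 + 0 + 1 + 0 + 1 = 5 ≡ 1 (mod 2).
  s_4 = 1 + 1 + 1 + 0 + 0 + 1 + 0 + 1 = 5 ≡ 1 (mod 2).
s = (1, 1, 1, 1)^T — this equals column 15 of H (binary 1111), so error is at position 15.
Correct: flip bit 15 of r = 111111000011001 to get c = 111111000011000.


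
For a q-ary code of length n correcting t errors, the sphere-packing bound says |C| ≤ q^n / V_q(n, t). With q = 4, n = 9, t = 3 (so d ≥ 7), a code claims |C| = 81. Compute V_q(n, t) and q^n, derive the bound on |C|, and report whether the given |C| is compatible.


V_q(n, t) = 2620, q^n = 262144, Hamming bound = 100, |C| = 81 ≤ bound (satisfied).

Step 1: Compute V_q(n, t) = Σ_{j=0}^3 C(n, j) (q−1)^j.
  j = 0: C(9,0)·(3)^0 = 1·1 = 1.
  j = 1: C(9,1)·(3)^1 = 9·3 = 27.
  j = 2: C(9,2)·(3)^2 = 36·9 = 324.
  j = 3: C(9,3)·(3)^3 = 84·27 = 2268.
  V_q(n, t) = 1 + 27 + 324 + 2268 = 2620.
Step 2: q^n = 4^9 = 262144.
Step 3: Hamming bound ⌊q^n / V_q(n,t)⌋ = ⌊262144/2620⌋ = 100.
Step 4: Compare |C| = 81 to 100: satisfied.
The claimed |C| lies below the Hamming bound.


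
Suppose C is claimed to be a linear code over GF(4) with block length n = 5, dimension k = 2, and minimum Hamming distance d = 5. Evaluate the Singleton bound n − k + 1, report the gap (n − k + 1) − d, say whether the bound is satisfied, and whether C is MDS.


Singleton RHS = n − k + 1 = 4, slack = -1, bound violated (no such code; not MDS).

Singleton bound: d ≤ n − k + 1.
Here n = 5, k = 2, so n − k + 1 = 4.
Given d = 5, check d ≤ 4: NO.
Slack = (n − k + 1) − d = -1.
The slack is negative: d = 5 exceeds n − k + 1 = 4 by 1, so the Singleton bound is violated and no linear [5, 2, 5]_4 code can exist. In particular it is not MDS (MDS requires d = n − k + 1 exactly).
Description: the claimed parameters are [5, 2, 5]_4; such a code would be impossible (violates the Singleton bound).


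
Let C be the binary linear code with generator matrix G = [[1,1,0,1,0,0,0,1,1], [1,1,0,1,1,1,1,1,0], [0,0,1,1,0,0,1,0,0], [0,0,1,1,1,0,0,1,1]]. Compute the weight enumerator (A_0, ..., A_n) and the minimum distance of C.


Weight distribution: A_0 = 1, A_2 = 1, A_3 = 1, A_4 = 3, A_5 = 6, A_6 = 3, A_7 = 1. Minimum distance d = 2.

Enumerate all 2^4 = 16 messages m ∈ F_2^4.
For each, compute codeword c = mG in F_2^9, then tally its weight.
  m = 0000 → c = 000000000, weight = 0.
  m = 1000 → c = 110100011, weight = 5.
  m = 0100 → c = 110111110, weight = 7.
  m = 1100 → c = 000011101, weight = 4.
  m = 0010 → c = 001100100, weight = 3.
  m = 1010 → c = 111000111, weight = 6.
  m = 0110 → c = 111011010, weight = 6.
  m = 1110 → c = 001111001, weight = 5.
  m = 0001 → c = 001110011, weight = 5.
  m = 1001 → c = 111010000, weight = 4.
  m = 0101 → c = 111001101, weight = 6.
  m = 1101 → c = 001101110, weight = 5.
  m = 0011 → c = 000010111, weight = 4.
  m = 1011 → c = 110110100, weight = 5.
  m = 0111 → c = 110101001, weight = 5.
  m = 1111 → c = 000001010, weight = 2.
Tally weights:
  weight 0: 1 codewords.
  weight 2: 1 codewords.
  weight 3: 1 codewords.
  weight 4: 3 codewords.
  weight 5: 6 codewords.
  weight 6: 3 codewords.
  weight 7: 1 codewords.
Minimum distance d = smallest w > 0 with A_w > 0 = 2.
Sanity: Σ A_w = 16 = 2^4 = 16 ✓.


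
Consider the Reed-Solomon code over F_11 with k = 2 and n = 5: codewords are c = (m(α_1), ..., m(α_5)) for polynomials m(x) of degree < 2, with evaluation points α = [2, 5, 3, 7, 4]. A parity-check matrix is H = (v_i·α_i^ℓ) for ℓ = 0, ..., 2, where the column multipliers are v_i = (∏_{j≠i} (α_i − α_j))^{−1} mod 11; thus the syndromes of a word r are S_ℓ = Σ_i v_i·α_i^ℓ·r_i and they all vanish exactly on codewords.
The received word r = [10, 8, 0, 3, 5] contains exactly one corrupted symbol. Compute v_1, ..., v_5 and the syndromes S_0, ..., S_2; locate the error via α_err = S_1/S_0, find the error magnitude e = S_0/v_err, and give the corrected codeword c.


S = (3, 9, 5), error at position 3, error magnitude e = 9, c = [10, 8, 2, 3, 5].

Step 1: column multipliers v_i = (∏_{j≠i}(α_i − α_j))^{−1} mod 11.
  i = 1 (α = 2): (2−5)(2−3)(2−7)(2−4) = (−3)·(−1)·(−5)·(−2) = 30 ≡ 8, so v_1 = 8^{−1} = 7 (mod 11).
  i = 2 (α = 5): (5−2)(5−3)(5−7)(5−4) = 3·2·(−2)·1 = −12 ≡ 10, so v_2 = 10^{−1} = 10 (mod 11).
  i = 3 (α = 3): (3−2)(3−5)(3−7)(3−4) = 1·(−2)·(−4)·(−1) = −8 ≡ 3, so v_3 = 3^{−1} = 4 (mod 11).
  i = 4 (α = 7): (7−2)(7−5)(7−3)(7−4) = 5·2·4·3 = 120 ≡ 10, so v_4 = 10^{−1} = 10 (mod 11).
  i = 5 (α = 4): (4−2)(4−5)(4−3)(4−7) = 2·(−1)·1·(−3) = 6 ≡ 6, so v_5 = 6^{−1} = 2 (mod 11).
  v = [7, 10, 4, 10, 2].
Step 2: syndromes of r = [10, 8, 0, 3, 5] (all sums mod 11).
  S_0 = Σ v_i r_i = 7·10 + 10·8 + 4·0 + 10·3 + 2·5 = 190 ≡ 3.
  S_1 = Σ v_i α_i r_i = 7·2·10 + 10·5·8 + 4·3·0 + 10·7·3 + 2·4·5 = 790 ≡ 9.
  α_i^2 mod 11 = [4, 3, 9, 5, 5].
  S_2 = Σ v_i α_i^2 r_i = 7·4·10 + 10·3·8 + 4·9·0 + 10·5·3 + 2·5·5 = 720 ≡ 5.
  S = (3, 9, 5) ≠ 0, so r is not a codeword (an error is present).
Step 3: locate the error. For a single error e at position i, S_ℓ = v_i·e·α_i^ℓ, so α_err = S_1/S_0.
  S_0^{−1} = 3^{−1} = 4 (mod 11), so α_err = 9·4 = 36 ≡ 3 = α_3. Error position i = 3.
  Consistency check: S_2/S_1 = 5·5 = 25 ≡ 3 = α_err ✓ (single-error assumption holds).
Step 4: error magnitude e = S_0/v_3 = S_0·∏_{j≠3}(α_3 − α_j) = 3·3 = 9 ≡ 9 (mod 11).
Step 5: correct position 3: c_3 = r_3 − e = 0 − 9 ≡ 2 (mod 11). Hence c = [10, 8, 2, 3, 5].
  Check: interpolating c through the α_i gives m(x) = 4 + 3·x (degree < 2) with m(α_i) = c_i for every i, so c is indeed a codeword.
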